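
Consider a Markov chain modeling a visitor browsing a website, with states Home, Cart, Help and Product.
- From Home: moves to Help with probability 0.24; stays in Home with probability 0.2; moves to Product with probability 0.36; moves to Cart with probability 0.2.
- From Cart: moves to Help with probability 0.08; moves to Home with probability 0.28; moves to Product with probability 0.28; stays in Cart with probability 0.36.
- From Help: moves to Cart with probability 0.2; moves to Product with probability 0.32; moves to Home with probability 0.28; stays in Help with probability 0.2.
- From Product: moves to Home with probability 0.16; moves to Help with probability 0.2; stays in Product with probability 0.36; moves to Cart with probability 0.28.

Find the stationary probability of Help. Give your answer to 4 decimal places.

0.1765

Let the stationary distribution be π with π = πP and π_1 + π_2 + π_3 + π_4 = 1.
π_1 = 0.2·π_1 + 0.28·π_2 + 0.28·π_3 + 0.16·π_4
π_2 = 0.2·π_1 + 0.36·π_2 + 0.2·π_3 + 0.28·π_4
π_3 = 0.24·π_1 + 0.08·π_2 + 0.2·π_3 + 0.2·π_4
Solving with the normalization constraint gives π = (0.2224, 0.2697, 0.1765, 0.3314).
So the stationary probability of Help is 0.1765.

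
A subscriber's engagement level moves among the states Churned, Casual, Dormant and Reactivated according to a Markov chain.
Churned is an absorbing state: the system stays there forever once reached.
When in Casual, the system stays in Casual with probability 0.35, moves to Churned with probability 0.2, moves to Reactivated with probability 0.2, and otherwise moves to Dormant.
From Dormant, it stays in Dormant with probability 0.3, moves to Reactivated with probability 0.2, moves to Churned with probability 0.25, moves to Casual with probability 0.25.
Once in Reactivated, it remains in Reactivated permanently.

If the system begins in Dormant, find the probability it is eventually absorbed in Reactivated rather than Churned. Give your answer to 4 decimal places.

0.4586

Let h(s) be the probability of absorption at Reactivated starting from transient state s. Then h(Reactivated) = 1 and h(Churned) = 0. By first-step analysis:
h(Casual) = 0.2·0 + 0.35·h(Casual) + 0.25·h(Dormant) + 0.2·1
h(Dormant) = 0.25·0 + 0.25·h(Casual) + 0.3·h(Dormant) + 0.2·1
Solving: h(Casual) = 0.4841, h(Dormant) = 0.4586.
Starting from Dormant, the probability is 0.4586.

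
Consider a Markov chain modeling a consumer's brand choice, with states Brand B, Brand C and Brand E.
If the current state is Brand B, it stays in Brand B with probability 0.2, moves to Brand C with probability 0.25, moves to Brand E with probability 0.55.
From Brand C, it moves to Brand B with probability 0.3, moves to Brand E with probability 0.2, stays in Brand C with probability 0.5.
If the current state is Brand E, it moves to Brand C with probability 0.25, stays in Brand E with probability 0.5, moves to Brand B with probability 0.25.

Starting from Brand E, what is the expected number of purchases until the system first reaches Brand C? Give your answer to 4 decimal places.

Let t(s) be the expected number of purchases to first reach Brand C from state s, with t(Brand C) = 0. Conditioning on the first purchase:
t(Brand B) = 1 + 0.2·t(Brand B) + 0.55·t(Brand E)
t(Brand E) = 1 + 0.25·t(Brand B) + 0.5·t(Brand E)
Solving: t(Brand B) = 4.0000, t(Brand E) = 4.0000.
Expected purchases from Brand E to Brand C: 4.0000.

4.0000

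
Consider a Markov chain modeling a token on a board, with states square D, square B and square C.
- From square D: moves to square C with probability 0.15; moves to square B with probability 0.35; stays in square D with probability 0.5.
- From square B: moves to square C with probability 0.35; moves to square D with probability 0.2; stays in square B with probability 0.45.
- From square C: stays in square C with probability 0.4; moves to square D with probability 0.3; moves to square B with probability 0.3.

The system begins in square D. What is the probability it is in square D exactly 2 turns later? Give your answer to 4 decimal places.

0.3650

Sum over the intermediate state after 1 turn:
P = P(square D→square D)·P(square D→square D) + P(square D→square B)·P(square B→square D) + P(square D→square C)·P(square C→square D)
  = 0.5×0.5 + 0.35×0.2 + 0.15×0.3
  = 0.2500 + 0.0700 + 0.0450 = 0.3650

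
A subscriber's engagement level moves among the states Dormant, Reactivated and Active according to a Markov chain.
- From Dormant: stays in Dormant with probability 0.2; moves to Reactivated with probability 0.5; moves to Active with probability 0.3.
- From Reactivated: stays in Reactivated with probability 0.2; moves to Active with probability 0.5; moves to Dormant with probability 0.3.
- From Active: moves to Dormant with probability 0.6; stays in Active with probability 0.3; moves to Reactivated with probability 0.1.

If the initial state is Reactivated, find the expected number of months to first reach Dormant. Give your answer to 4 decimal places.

Let t(s) be the expected number of months to first reach Dormant from state s, with t(Dormant) = 0. Conditioning on the first month:
t(Reactivated) = 1 + 0.2·t(Reactivated) + 0.5·t(Active)
t(Active) = 1 + 0.1·t(Reactivated) + 0.3·t(Active)
Solving: t(Reactivated) = 2.3529, t(Active) = 1.7647.
Expected months from Reactivated to Dormant: 2.3529.

2.3529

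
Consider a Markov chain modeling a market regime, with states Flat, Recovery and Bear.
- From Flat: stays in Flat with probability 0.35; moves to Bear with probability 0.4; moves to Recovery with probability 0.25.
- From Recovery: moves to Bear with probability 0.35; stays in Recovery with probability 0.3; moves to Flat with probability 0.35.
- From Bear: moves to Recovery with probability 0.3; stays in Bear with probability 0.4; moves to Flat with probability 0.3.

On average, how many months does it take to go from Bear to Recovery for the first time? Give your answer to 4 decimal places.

Let t(s) be the expected number of months to first reach Recovery from state s, with t(Recovery) = 0. Conditioning on the first month:
t(Flat) = 1 + 0.35·t(Flat) + 0.4·t(Bear)
t(Bear) = 1 + 0.3·t(Flat) + 0.4·t(Bear)
Solving: t(Flat) = 3.7037, t(Bear) = 3.5185.
Expected months from Bear to Recovery: 3.5185.

3.5185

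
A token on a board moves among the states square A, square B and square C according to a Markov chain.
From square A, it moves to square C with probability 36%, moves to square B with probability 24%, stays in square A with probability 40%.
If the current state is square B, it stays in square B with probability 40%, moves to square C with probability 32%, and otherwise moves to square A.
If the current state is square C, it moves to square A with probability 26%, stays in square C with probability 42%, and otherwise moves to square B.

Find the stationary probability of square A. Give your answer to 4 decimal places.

Let the stationary distribution be π with π = πP and π_1 + π_2 + π_3 = 1.
π_1 = 0.4·π_1 + 0.28·π_2 + 0.26·π_3
π_2 = 0.24·π_1 + 0.4·π_2 + 0.32·π_3
Solving with the normalization constraint gives π = (0.3098, 0.3209, 0.3693).
So the stationary probability of square A is 0.3098.

0.3098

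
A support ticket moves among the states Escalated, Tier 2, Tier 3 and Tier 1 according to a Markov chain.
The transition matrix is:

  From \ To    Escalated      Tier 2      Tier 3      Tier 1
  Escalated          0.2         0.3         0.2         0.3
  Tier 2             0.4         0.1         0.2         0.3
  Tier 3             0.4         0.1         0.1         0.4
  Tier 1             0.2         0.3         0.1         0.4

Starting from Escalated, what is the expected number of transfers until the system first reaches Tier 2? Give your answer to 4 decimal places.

3.7037

Let t(s) be the expected number of transfers to first reach Tier 2 from state s, with t(Tier 2) = 0. Conditioning on the first transfer:
t(Escalated) = 1 + 0.2·t(Escalated) + 0.2·t(Tier 3) + 0.3·t(Tier 1)
t(Tier 3) = 1 + 0.4·t(Escalated) + 0.1·t(Tier 3) + 0.4·t(Tier 1)
t(Tier 1) = 1 + 0.2·t(Escalated) + 0.1·t(Tier 3) + 0.4·t(Tier 1)
Solving: t(Escalated) = 3.7037, t(Tier 3) = 4.3704, t(Tier 1) = 3.6296.
Expected transfers from Escalated to Tier 2: 3.7037.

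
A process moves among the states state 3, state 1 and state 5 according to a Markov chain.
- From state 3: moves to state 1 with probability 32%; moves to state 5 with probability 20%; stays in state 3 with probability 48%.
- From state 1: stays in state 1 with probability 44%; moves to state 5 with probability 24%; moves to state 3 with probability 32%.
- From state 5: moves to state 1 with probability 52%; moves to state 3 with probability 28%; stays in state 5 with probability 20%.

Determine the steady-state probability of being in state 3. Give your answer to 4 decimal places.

0.3706

Let the stationary distribution be π with π = πP and π_1 + π_2 + π_3 = 1.
π_1 = 0.48·π_1 + 0.32·π_2 + 0.28·π_3
π_2 = 0.32·π_1 + 0.44·π_2 + 0.52·π_3
Solving with the normalization constraint gives π = (0.3706, 0.4128, 0.2165).
So the stationary probability of state 3 is 0.3706.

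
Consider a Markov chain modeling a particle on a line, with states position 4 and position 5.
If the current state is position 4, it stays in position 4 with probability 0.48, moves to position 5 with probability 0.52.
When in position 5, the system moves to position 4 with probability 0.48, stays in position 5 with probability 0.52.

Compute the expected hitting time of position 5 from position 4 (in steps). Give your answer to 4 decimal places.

1.9231

Let t(s) be the expected number of steps to first reach position 5 from state s, with t(position 5) = 0. Conditioning on the first step:
t(position 4) = 1 + 0.48·t(position 4)
Solving: t(position 4) = 1.9231.
Expected steps from position 4 to position 5: 1.9231.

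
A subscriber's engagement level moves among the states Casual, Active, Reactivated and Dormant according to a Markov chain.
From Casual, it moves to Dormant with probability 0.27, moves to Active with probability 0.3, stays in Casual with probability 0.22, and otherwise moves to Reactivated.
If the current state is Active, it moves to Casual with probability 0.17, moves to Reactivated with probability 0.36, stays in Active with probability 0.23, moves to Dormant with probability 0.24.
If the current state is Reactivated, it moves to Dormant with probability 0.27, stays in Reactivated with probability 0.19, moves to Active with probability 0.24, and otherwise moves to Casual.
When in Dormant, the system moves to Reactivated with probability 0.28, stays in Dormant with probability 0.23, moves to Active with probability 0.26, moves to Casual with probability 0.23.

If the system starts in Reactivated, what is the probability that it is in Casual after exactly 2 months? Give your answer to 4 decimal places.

0.2259

Propagate the distribution vector 2 months from Reactivated.
After 0 months: (0.0000, 0.0000, 1.0000, 0.0000)
After 1 month: (0.3000, 0.2400, 0.1900, 0.2700)
After 2 months: (0.2259, 0.2610, 0.2611, 0.2520)
P(in Casual after 2 months) = 0.2259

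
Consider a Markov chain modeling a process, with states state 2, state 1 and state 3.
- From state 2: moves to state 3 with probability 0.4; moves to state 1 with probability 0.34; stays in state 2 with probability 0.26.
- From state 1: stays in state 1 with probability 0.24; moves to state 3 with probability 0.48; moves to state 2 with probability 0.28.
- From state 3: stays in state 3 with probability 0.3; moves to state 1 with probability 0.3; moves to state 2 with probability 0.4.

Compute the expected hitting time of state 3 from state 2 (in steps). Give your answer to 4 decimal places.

2.3545

Let t(s) be the expected number of steps to first reach state 3 from state s, with t(state 3) = 0. Conditioning on the first step:
t(state 2) = 1 + 0.26·t(state 2) + 0.34·t(state 1)
t(state 1) = 1 + 0.28·t(state 2) + 0.24·t(state 1)
Solving: t(state 2) = 2.3545, t(state 1) = 2.1832.
Expected steps from state 2 to state 3: 2.3545.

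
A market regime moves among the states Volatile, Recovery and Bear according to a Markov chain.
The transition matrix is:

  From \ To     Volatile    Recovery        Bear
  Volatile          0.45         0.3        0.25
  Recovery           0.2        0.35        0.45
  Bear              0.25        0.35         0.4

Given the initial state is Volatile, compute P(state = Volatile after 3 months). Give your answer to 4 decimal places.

0.2986

Propagate the distribution vector 3 months from Volatile.
After 0 months: (1.0000, 0.0000, 0.0000)
After 1 month: (0.4500, 0.3000, 0.2500)
After 2 months: (0.3250, 0.3275, 0.3475)
After 3 months: (0.2986, 0.3338, 0.3676)
P(in Volatile after 3 months) = 0.2986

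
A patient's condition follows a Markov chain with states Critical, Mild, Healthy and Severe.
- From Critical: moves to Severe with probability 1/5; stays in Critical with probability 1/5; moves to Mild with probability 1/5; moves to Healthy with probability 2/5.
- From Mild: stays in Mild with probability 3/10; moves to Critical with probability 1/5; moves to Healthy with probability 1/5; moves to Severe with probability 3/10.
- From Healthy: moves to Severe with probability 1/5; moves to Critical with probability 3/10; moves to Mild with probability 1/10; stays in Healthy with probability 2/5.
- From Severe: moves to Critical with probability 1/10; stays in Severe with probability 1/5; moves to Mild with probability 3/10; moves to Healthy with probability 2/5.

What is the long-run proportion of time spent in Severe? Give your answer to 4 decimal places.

Let the stationary distribution be π with π = πP and π_1 + π_2 + π_3 + π_4 = 1.
π_1 = 0.2·π_1 + 0.2·π_2 + 0.3·π_3 + 0.1·π_4
π_2 = 0.2·π_1 + 0.3·π_2 + 0.1·π_3 + 0.3·π_4
π_3 = 0.4·π_1 + 0.2·π_2 + 0.4·π_3 + 0.4·π_4
Solving with the normalization constraint gives π = (0.2138, 0.2069, 0.3586, 0.2207).
So the stationary probability of Severe is 0.2207.

0.2207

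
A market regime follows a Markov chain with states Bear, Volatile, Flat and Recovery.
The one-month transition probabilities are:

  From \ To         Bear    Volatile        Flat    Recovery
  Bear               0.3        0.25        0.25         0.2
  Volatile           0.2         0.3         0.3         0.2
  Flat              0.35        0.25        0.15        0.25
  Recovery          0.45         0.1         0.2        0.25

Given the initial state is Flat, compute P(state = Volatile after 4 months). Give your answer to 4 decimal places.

Propagate the distribution vector 4 months from Flat.
After 0 months: (0.0000, 0.0000, 1.0000, 0.0000)
After 1 month: (0.3500, 0.2500, 0.1500, 0.2500)
After 2 months: (0.3200, 0.2250, 0.2350, 0.2200)
After 3 months: (0.3223, 0.2283, 0.2268, 0.2228)
After 4 months: (0.3219, 0.2280, 0.2276, 0.2225)
P(in Volatile after 4 months) = 0.2280

0.2280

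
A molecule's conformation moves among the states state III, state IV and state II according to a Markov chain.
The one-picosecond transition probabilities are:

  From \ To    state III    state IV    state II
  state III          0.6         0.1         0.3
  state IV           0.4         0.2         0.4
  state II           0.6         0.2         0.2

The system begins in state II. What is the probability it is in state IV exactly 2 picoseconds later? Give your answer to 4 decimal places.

0.1400

Sum over the intermediate state after 1 picosecond:
P = P(state II→state III)·P(state III→state IV) + P(state II→state IV)·P(state IV→state IV) + P(state II→state II)·P(state II→state IV)
  = 0.6×0.1 + 0.2×0.2 + 0.2×0.2
  = 0.0600 + 0.0400 + 0.0400 = 0.1400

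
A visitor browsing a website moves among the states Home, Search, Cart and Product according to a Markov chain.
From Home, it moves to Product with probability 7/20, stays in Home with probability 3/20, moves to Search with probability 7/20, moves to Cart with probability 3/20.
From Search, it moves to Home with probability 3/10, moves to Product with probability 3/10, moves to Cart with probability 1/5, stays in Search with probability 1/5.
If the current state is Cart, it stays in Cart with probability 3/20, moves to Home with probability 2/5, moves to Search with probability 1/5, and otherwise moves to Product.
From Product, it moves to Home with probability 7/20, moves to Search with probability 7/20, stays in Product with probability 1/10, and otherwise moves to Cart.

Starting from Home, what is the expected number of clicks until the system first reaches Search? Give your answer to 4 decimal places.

3.0722

Let t(s) be the expected number of clicks to first reach Search from state s, with t(Search) = 0. Conditioning on the first click:
t(Home) = 1 + 0.15·t(Home) + 0.15·t(Cart) + 0.35·t(Product)
t(Cart) = 1 + 0.4·t(Home) + 0.15·t(Cart) + 0.25·t(Product)
t(Product) = 1 + 0.35·t(Home) + 0.2·t(Cart) + 0.1·t(Product)
Solving: t(Home) = 3.0722, t(Cart) = 3.5312, t(Product) = 3.0906.
Expected clicks from Home to Search: 3.0722.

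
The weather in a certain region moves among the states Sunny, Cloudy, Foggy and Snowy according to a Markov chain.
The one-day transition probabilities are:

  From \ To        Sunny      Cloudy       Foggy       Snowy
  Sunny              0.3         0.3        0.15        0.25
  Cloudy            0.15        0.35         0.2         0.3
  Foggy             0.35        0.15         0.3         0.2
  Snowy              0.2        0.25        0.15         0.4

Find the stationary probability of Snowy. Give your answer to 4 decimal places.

Let the stationary distribution be π with π = πP and π_1 + π_2 + π_3 + π_4 = 1.
π_1 = 0.3·π_1 + 0.15·π_2 + 0.35·π_3 + 0.2·π_4
π_2 = 0.3·π_1 + 0.35·π_2 + 0.15·π_3 + 0.25·π_4
π_3 = 0.15·π_1 + 0.2·π_2 + 0.3·π_3 + 0.15·π_4
Solving with the normalization constraint gives π = (0.2393, 0.2697, 0.1923, 0.2987).
So the stationary probability of Snowy is 0.2987.

0.2987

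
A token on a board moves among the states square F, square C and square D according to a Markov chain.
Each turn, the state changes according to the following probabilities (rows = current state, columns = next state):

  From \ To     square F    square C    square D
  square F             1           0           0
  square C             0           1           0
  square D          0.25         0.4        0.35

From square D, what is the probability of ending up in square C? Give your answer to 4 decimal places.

Let h(s) be the probability of absorption at square C starting from transient state s. Then h(square C) = 1 and h(square F) = 0. By first-step analysis:
h(square D) = 0.25·0 + 0.4·1 + 0.35·h(square D)
Solving: h(square D) = 0.6154.
Starting from square D, the probability is 0.6154.

0.6154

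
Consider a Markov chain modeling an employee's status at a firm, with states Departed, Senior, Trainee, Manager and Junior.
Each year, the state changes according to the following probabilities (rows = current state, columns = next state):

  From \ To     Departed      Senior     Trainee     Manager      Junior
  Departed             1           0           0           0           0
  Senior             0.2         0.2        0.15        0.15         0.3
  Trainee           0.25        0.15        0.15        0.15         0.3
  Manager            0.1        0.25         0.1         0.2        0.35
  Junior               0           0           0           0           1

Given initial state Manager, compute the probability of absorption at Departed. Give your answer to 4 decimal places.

0.2965

Let h(s) be the probability of absorption at Departed starting from transient state s. Then h(Departed) = 1 and h(Junior) = 0. By first-step analysis:
h(Senior) = 0.2·1 + 0.2·h(Senior) + 0.15·h(Trainee) + 0.15·h(Manager) + 0.3·0
h(Trainee) = 0.25·1 + 0.15·h(Senior) + 0.15·h(Trainee) + 0.15·h(Manager) + 0.3·0
h(Manager) = 0.1·1 + 0.25·h(Senior) + 0.1·h(Trainee) + 0.2·h(Manager) + 0.35·0
Solving: h(Senior) = 0.3832, h(Trainee) = 0.4141, h(Manager) = 0.2965.
Starting from Manager, the probability is 0.2965.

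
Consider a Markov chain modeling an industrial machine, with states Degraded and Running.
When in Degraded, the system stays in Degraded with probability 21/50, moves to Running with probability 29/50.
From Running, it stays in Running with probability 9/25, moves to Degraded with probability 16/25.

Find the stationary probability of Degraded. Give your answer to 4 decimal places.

Let the stationary distribution be π with π = πP and π_1 + π_2 = 1.
π_1 = 0.42·π_1 + 0.64·π_2
Solving with the normalization constraint gives π = (0.5246, 0.4754).
So the stationary probability of Degraded is 0.5246.

0.5246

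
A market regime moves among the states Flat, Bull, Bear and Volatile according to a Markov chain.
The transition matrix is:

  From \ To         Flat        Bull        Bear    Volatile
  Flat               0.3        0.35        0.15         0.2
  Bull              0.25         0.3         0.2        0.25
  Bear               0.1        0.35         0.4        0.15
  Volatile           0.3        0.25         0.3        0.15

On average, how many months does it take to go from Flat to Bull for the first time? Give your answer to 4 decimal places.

3.0114

Let t(s) be the expected number of months to first reach Bull from state s, with t(Bull) = 0. Conditioning on the first month:
t(Flat) = 1 + 0.3·t(Flat) + 0.15·t(Bear) + 0.2·t(Volatile)
t(Bear) = 1 + 0.1·t(Flat) + 0.4·t(Bear) + 0.15·t(Volatile)
t(Volatile) = 1 + 0.3·t(Flat) + 0.3·t(Bear) + 0.15·t(Volatile)
Solving: t(Flat) = 3.0114, t(Bear) = 2.9924, t(Volatile) = 3.2955.
Expected months from Flat to Bull: 3.0114.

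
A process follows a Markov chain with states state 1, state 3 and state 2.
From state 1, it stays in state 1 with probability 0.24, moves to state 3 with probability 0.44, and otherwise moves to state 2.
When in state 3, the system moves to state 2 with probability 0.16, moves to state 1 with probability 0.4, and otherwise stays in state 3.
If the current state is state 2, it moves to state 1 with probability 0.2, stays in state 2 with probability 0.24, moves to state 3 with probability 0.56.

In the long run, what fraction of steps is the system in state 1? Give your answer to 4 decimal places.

0.3057

Let the stationary distribution be π with π = πP and π_1 + π_2 + π_3 = 1.
π_1 = 0.24·π_1 + 0.4·π_2 + 0.2·π_3
π_2 = 0.44·π_1 + 0.44·π_2 + 0.56·π_3
Solving with the normalization constraint gives π = (0.3057, 0.4672, 0.2271).
So the stationary probability of state 1 is 0.3057.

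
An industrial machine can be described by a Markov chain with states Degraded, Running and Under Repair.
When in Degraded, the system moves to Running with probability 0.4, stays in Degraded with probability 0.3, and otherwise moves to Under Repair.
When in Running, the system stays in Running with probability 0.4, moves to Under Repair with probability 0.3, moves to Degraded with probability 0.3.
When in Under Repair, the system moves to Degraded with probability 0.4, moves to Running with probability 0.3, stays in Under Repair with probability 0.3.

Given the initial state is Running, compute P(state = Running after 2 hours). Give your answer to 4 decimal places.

0.3700

Sum over the intermediate state after 1 hour:
P = P(Running→Degraded)·P(Degraded→Running) + P(Running→Running)·P(Running→Running) + P(Running→Under Repair)·P(Under Repair→Running)
  = 0.3×0.4 + 0.4×0.4 + 0.3×0.3
  = 0.1200 + 0.1600 + 0.0900 = 0.3700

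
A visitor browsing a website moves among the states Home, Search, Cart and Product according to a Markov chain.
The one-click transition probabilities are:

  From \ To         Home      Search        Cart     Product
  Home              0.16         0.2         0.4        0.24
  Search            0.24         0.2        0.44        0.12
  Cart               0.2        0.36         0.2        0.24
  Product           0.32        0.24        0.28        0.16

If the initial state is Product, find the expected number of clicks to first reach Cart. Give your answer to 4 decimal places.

2.8852

Let t(s) be the expected number of clicks to first reach Cart from state s, with t(Cart) = 0. Conditioning on the first click:
t(Home) = 1 + 0.16·t(Home) + 0.2·t(Search) + 0.24·t(Product)
t(Search) = 1 + 0.24·t(Home) + 0.2·t(Search) + 0.12·t(Product)
t(Product) = 1 + 0.32·t(Home) + 0.24·t(Search) + 0.16·t(Product)
Solving: t(Home) = 2.6013, t(Search) = 2.4632, t(Product) = 2.8852.
Expected clicks from Product to Cart: 2.8852.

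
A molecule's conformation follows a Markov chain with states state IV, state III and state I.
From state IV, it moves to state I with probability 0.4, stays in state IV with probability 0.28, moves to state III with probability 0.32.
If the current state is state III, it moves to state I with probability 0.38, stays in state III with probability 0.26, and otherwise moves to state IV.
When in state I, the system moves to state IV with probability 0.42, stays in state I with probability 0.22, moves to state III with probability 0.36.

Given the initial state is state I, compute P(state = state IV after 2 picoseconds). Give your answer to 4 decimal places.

Sum over the intermediate state after 1 picosecond:
P = P(state I→state IV)·P(state IV→state IV) + P(state I→state III)·P(state III→state IV) + P(state I→state I)·P(state I→state IV)
  = 0.42×0.28 + 0.36×0.36 + 0.22×0.42
  = 0.1176 + 0.1296 + 0.0924 = 0.3396

0.3396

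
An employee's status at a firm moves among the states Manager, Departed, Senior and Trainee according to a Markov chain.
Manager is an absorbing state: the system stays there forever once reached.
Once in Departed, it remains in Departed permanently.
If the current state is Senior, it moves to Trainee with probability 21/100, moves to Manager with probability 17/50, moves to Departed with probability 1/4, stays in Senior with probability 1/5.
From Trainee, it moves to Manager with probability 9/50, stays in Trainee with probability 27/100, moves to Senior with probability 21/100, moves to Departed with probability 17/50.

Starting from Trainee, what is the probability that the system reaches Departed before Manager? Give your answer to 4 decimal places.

Let h(s) be the probability of absorption at Departed starting from transient state s. Then h(Departed) = 1 and h(Manager) = 0. By first-step analysis:
h(Senior) = 0.34·0 + 0.25·1 + 0.2·h(Senior) + 0.21·h(Trainee)
h(Trainee) = 0.18·0 + 0.34·1 + 0.21·h(Senior) + 0.27·h(Trainee)
Solving: h(Senior) = 0.4703, h(Trainee) = 0.6010.
Starting from Trainee, the probability is 0.6010.

0.6010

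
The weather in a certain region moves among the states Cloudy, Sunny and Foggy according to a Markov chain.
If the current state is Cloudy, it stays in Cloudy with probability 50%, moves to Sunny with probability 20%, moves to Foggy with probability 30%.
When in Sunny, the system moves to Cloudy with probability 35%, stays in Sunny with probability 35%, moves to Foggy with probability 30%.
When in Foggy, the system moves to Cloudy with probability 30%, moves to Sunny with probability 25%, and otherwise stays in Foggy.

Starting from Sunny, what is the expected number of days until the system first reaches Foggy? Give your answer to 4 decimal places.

3.3333

Let t(s) be the expected number of days to first reach Foggy from state s, with t(Foggy) = 0. Conditioning on the first day:
t(Cloudy) = 1 + 0.5·t(Cloudy) + 0.2·t(Sunny)
t(Sunny) = 1 + 0.35·t(Cloudy) + 0.35·t(Sunny)
Solving: t(Cloudy) = 3.3333, t(Sunny) = 3.3333.
Expected days from Sunny to Foggy: 3.3333.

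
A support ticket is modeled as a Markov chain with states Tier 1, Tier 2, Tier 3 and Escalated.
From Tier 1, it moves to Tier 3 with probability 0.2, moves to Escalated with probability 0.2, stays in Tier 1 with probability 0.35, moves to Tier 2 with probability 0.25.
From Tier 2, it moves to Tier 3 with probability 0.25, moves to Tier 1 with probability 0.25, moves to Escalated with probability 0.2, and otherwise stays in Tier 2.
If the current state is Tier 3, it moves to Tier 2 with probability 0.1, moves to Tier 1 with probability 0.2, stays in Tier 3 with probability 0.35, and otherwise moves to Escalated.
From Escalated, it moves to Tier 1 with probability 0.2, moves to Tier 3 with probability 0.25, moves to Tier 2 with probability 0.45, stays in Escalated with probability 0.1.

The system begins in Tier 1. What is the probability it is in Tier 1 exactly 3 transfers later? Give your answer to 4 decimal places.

0.2534

Propagate the distribution vector 3 transfers from Tier 1.
After 0 transfers: (1.0000, 0.0000, 0.0000, 0.0000)
After 1 transfer: (0.3500, 0.2500, 0.2000, 0.2000)
After 2 transfers: (0.2650, 0.2725, 0.2525, 0.2100)
After 3 transfers: (0.2534, 0.2678, 0.2620, 0.2169)
P(in Tier 1 after 3 transfers) = 0.2534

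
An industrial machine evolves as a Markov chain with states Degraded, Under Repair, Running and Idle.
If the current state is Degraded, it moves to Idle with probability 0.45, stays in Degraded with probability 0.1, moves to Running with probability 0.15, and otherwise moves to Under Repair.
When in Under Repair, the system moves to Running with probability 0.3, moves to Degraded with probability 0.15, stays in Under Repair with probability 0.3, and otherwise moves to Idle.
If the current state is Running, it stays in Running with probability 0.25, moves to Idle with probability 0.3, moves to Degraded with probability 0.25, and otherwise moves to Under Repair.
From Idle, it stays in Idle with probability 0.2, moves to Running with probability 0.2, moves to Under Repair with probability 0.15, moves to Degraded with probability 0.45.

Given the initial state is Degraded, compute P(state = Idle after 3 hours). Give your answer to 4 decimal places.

Propagate the distribution vector 3 hours from Degraded.
After 0 hours: (1.0000, 0.0000, 0.0000, 0.0000)
After 1 hour: (0.1000, 0.3000, 0.1500, 0.4500)
After 2 hours: (0.2950, 0.2175, 0.2325, 0.2550)
After 3 hours: (0.2350, 0.2385, 0.2186, 0.3079)
P(in Idle after 3 hours) = 0.3079

0.3079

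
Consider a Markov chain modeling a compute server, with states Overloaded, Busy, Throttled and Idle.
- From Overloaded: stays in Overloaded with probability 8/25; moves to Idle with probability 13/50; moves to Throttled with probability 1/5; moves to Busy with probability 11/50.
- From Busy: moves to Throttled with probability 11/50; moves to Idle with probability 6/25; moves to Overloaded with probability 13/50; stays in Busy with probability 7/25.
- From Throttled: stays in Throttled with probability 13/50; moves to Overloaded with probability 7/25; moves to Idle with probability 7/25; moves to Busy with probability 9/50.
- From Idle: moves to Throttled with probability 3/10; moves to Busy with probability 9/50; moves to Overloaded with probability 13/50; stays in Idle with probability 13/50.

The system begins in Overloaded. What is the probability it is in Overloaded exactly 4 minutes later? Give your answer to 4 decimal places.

0.2818

Propagate the distribution vector 4 minutes from Overloaded.
After 0 minutes: (1.0000, 0.0000, 0.0000, 0.0000)
After 1 minute: (0.3200, 0.2200, 0.2000, 0.2600)
After 2 minutes: (0.2832, 0.2148, 0.2424, 0.2596)
After 3 minutes: (0.2818, 0.2128, 0.2448, 0.2606)
After 4 minutes: (0.2818, 0.2126, 0.2450, 0.2606)
P(in Overloaded after 4 minutes) = 0.2818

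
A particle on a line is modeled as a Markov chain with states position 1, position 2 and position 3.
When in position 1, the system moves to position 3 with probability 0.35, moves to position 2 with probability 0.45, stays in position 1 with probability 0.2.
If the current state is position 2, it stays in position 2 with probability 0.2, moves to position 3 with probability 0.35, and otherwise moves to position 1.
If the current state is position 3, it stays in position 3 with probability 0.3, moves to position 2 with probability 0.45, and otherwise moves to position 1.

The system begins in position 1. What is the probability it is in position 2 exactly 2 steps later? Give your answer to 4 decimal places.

Sum over the intermediate state after 1 step:
P = P(position 1→position 1)·P(position 1→position 2) + P(position 1→position 2)·P(position 2→position 2) + P(position 1→position 3)·P(position 3→position 2)
  = 0.2×0.45 + 0.45×0.2 + 0.35×0.45
  = 0.0900 + 0.0900 + 0.1575 = 0.3375

0.3375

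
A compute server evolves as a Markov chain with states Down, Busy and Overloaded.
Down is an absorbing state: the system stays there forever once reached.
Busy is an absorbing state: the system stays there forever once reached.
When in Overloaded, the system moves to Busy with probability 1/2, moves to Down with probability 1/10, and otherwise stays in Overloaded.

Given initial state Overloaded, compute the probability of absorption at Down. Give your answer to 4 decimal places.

0.1667

Let h(s) be the probability of absorption at Down starting from transient state s. Then h(Down) = 1 and h(Busy) = 0. By first-step analysis:
h(Overloaded) = 0.1·1 + 0.5·0 + 0.4·h(Overloaded)
Solving: h(Overloaded) = 0.1667.
Starting from Overloaded, the probability is 0.1667.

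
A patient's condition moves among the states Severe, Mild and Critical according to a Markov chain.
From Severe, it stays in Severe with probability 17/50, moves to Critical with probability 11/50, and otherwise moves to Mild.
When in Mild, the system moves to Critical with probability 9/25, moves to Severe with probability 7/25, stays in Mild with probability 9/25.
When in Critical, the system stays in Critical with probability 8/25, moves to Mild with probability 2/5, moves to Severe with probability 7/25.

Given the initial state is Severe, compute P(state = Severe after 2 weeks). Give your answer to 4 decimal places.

Sum over the intermediate state after 1 week:
P = P(Severe→Severe)·P(Severe→Severe) + P(Severe→Mild)·P(Mild→Severe) + P(Severe→Critical)·P(Critical→Severe)
  = 0.34×0.34 + 0.44×0.28 + 0.22×0.28
  = 0.1156 + 0.1232 + 0.0616 = 0.3004

0.3004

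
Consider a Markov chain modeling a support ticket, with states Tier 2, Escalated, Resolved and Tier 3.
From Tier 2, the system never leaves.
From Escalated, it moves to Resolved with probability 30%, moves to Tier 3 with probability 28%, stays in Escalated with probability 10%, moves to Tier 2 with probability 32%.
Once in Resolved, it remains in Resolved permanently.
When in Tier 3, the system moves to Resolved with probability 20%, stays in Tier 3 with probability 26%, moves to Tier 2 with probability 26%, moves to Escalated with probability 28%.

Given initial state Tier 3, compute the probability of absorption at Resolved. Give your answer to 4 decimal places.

Let h(s) be the probability of absorption at Resolved starting from transient state s. Then h(Resolved) = 1 and h(Tier 2) = 0. By first-step analysis:
h(Escalated) = 0.32·0 + 0.1·h(Escalated) + 0.3·1 + 0.28·h(Tier 3)
h(Tier 3) = 0.26·0 + 0.28·h(Escalated) + 0.2·1 + 0.26·h(Tier 3)
Solving: h(Escalated) = 0.4731, h(Tier 3) = 0.4493.
Starting from Tier 3, the probability is 0.4493.

0.4493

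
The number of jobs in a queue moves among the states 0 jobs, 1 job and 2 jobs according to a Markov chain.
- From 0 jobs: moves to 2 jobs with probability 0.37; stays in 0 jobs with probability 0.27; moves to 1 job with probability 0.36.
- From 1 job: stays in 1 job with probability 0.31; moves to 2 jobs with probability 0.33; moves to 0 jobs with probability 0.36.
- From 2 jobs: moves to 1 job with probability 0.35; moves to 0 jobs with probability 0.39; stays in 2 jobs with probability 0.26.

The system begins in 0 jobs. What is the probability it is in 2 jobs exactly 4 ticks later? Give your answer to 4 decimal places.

0.3210

Propagate the distribution vector 4 ticks from 0 jobs.
After 0 ticks: (1.0000, 0.0000, 0.0000)
After 1 tick: (0.2700, 0.3600, 0.3700)
After 2 ticks: (0.3468, 0.3383, 0.3149)
After 3 ticks: (0.3382, 0.3399, 0.3218)
After 4 ticks: (0.3392, 0.3398, 0.3210)
P(in 2 jobs after 4 ticks) = 0.3210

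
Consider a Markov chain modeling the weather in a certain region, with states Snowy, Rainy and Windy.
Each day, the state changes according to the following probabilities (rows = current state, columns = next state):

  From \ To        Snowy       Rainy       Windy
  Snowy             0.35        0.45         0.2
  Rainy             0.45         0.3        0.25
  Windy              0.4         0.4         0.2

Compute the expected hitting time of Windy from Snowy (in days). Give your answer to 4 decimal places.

4.5545

Let t(s) be the expected number of days to first reach Windy from state s, with t(Windy) = 0. Conditioning on the first day:
t(Snowy) = 1 + 0.35·t(Snowy) + 0.45·t(Rainy)
t(Rainy) = 1 + 0.45·t(Snowy) + 0.3·t(Rainy)
Solving: t(Snowy) = 4.5545, t(Rainy) = 4.3564.
Expected days from Snowy to Windy: 4.5545.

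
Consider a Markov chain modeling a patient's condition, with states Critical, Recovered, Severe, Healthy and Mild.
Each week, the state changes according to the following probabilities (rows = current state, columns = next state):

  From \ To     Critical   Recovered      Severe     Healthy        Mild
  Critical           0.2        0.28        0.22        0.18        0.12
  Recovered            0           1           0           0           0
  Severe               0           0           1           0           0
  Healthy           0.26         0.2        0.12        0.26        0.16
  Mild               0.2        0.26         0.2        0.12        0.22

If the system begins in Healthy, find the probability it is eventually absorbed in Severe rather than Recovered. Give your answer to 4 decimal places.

0.4064

Let h(s) be the probability of absorption at Severe starting from transient state s. Then h(Severe) = 1 and h(Recovered) = 0. By first-step analysis:
h(Critical) = 0.2·h(Critical) + 0.28·0 + 0.22·1 + 0.18·h(Healthy) + 0.12·h(Mild)
h(Healthy) = 0.26·h(Critical) + 0.2·0 + 0.12·1 + 0.26·h(Healthy) + 0.16·h(Mild)
h(Mild) = 0.2·h(Critical) + 0.26·0 + 0.2·1 + 0.12·h(Healthy) + 0.22·h(Mild)
Solving: h(Critical) = 0.4308, h(Healthy) = 0.4064, h(Mild) = 0.4294.
Starting from Healthy, the probability is 0.4064.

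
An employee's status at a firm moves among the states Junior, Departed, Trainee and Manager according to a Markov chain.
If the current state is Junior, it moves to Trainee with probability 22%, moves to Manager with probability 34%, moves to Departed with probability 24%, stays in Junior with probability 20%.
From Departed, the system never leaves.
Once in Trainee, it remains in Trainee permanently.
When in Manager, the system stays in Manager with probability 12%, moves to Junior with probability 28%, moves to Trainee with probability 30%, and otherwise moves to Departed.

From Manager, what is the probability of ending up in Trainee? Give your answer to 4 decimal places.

0.4954

Let h(s) be the probability of absorption at Trainee starting from transient state s. Then h(Trainee) = 1 and h(Departed) = 0. By first-step analysis:
h(Junior) = 0.2·h(Junior) + 0.24·0 + 0.22·1 + 0.34·h(Manager)
h(Manager) = 0.28·h(Junior) + 0.3·0 + 0.3·1 + 0.12·h(Manager)
Solving: h(Junior) = 0.4855, h(Manager) = 0.4954.
Starting from Manager, the probability is 0.4954.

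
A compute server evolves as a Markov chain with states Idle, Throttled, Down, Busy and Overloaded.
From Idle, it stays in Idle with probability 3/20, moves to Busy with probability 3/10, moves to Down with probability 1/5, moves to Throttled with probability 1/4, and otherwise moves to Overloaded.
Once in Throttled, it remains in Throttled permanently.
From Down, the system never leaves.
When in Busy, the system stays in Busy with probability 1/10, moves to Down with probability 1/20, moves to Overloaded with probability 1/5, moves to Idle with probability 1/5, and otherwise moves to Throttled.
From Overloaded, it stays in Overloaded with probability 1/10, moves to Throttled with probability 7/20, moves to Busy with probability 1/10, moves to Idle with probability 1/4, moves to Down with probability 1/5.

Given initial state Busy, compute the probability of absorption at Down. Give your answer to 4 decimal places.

Let h(s) be the probability of absorption at Down starting from transient state s. Then h(Down) = 1 and h(Throttled) = 0. By first-step analysis:
h(Idle) = 0.15·h(Idle) + 0.25·0 + 0.2·1 + 0.3·h(Busy) + 0.1·h(Overloaded)
h(Busy) = 0.2·h(Idle) + 0.45·0 + 0.05·1 + 0.1·h(Busy) + 0.2·h(Overloaded)
h(Overloaded) = 0.25·h(Idle) + 0.35·0 + 0.2·1 + 0.1·h(Busy) + 0.1·h(Overloaded)
Solving: h(Idle) = 0.3495, h(Busy) = 0.2093, h(Overloaded) = 0.3426.
Starting from Busy, the probability is 0.2093.

0.2093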